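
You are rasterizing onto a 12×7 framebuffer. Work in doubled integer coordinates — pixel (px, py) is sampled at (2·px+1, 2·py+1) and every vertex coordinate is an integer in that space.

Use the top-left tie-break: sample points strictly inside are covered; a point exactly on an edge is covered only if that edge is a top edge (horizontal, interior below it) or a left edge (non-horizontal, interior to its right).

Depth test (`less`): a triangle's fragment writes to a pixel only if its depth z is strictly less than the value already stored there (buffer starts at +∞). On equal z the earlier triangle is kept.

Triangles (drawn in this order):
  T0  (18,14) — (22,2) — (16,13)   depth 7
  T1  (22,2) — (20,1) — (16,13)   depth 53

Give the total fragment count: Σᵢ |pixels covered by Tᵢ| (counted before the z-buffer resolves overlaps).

T0:
  2·area = 28  (B↔C swapped to make it positive)
  edge (18, 14)→(16, 13): d=(-2,-1) top-left  bias=+0
  edge (16, 13)→(22, 2): d=(6,-11) top-left  bias=+0
  edge (22, 2)→(18, 14): d=(-4,12) right/bottom  bias=-1
    (10,2)@(21, 5): e=[21,7,0] → ·  [on edge]
    (9,4)@(19, 9): e=[11,9,8] → █
    (10,4)@(21, 9): e=[13,31,-16] → ·
    (9,5)@(19, 11): e=[7,21,0] → ·  [on edge]
    (8,6)@(17, 13): e=[1,11,16] → █
    (9,6)@(19, 13): e=[3,33,-8] → ·
  covered (2 px):
    · · · · · · · · · · · ·
    · · · · · · · · · · · ·
    · · · · · · · · · · · ·
    · · · · · · · · · · · ·
    · · · · · · · · · █ · ·
    · · · · · · · · · · · ·
    · · · · · · · · █ · · ·
T1:
  2·area = 28  (B↔C swapped to make it positive)
  edge (22, 2)→(16, 13): d=(-6,11) right/bottom  bias=-1
  edge (16, 13)→(20, 1): d=(4,-12) top-left  bias=+0
  edge (20, 1)→(22, 2): d=(2,1) right/bottom  bias=-1
    (10,1)@(21, 3): e=[5,20,3] → █
    (11,1)@(23, 3): e=[-17,44,1] → ·
    (9,2)@(19, 5): e=[15,4,9] → █
    (10,2)@(21, 5): e=[-7,28,7] → ·
    (9,3)@(19, 7): e=[3,12,13] → █
    (10,3)@(21, 7): e=[-19,36,11] → ·
    (9,4)@(19, 9): e=[-9,20,17] → ·
    (8,5)@(17, 11): e=[1,4,23] → █
    (9,5)@(19, 11): e=[-21,28,21] → ·
    (8,6)@(17, 13): e=[-11,12,27] → ·
  covered (4 px):
    · · · · · · · · · · · ·
    · · · · · · · · · · █ ·
    · · · · · · · · · █ · ·
    · · · · · · · · · █ · ·
    · · · · · · · · · · · ·
    · · · · · · · · █ · · ·
    · · · · · · · · · · · ·

Answer: 6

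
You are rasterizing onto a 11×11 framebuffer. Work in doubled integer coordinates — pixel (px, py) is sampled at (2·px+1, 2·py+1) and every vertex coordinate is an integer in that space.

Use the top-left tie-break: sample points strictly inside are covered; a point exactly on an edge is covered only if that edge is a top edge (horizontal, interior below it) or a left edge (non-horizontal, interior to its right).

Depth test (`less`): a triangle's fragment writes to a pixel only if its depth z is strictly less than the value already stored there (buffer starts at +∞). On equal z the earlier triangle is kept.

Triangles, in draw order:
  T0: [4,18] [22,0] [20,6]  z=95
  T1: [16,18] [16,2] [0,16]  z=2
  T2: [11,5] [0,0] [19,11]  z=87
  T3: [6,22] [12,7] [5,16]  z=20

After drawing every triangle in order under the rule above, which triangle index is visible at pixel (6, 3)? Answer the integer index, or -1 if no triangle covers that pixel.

T0:
  2·area = 72
  edge (4, 18)→(22, 0): d=(18,-18) top-left  bias=+0
  edge (22, 0)→(20, 6): d=(-2,6) right/bottom  bias=-1
  edge (20, 6)→(4, 18): d=(-16,12) right/bottom  bias=-1
    (10,0)@(21, 1): e=[0,4,68] → #  [on edge]
    (9,1)@(19, 3): e=[0,12,60] → #  [on edge]
    (10,1)@(21, 3): e=[36,0,36] → ·  [on edge]
    (8,2)@(17, 5): e=[0,20,52] → #  [on edge]
    (10,2)@(21, 5): e=[72,-4,4] → ·
    (7,3)@(15, 7): e=[0,28,44] → #  [on edge]
    (9,3)@(19, 7): e=[72,4,-4] → ·
    (6,4)@(13, 9): e=[0,36,36] → #  [on edge]
    (8,4)@(17, 9): e=[72,12,-12] → ·
    (9,4)@(19, 9): e=[108,0,-36] → ·  [on edge]
    (5,5)@(11, 11): e=[0,44,28] → #  [on edge]
    (7,5)@(15, 11): e=[72,20,-20] → ·
    (4,6)@(9, 13): e=[0,52,20] → #  [on edge]
    (3,7)@(7, 15): e=[0,60,12] → #  [on edge]
    (8,7)@(17, 15): e=[180,0,-108] → ·  [on edge]
    (2,8)@(5, 17): e=[0,68,4] → #  [on edge]
    (1,9)@(3, 19): e=[0,76,-4] → ·  [on edge]
    (0,10)@(1, 21): e=[0,84,-12] → ·  [on edge]
    (7,10)@(15, 21): e=[252,0,-180] → ·  [on edge]
  covered (13 px):
    · · · · · · · · · · #
    · · · · · · · · · # ·
    · · · · · · · · # # ·
    · · · · · · · # # · ·
    · · · · · · # # · · ·
    · · · · · # # · · · ·
    · · · · # · · · · · ·
    · · · # · · · · · · ·
    · · # · · · · · · · ·
    · · · · · · · · · · ·
    · · · · · · · · · · ·
T1:
  2·area = 256  (B↔C swapped to make it positive)
  edge (16, 18)→(0, 16): d=(-16,-2) top-left  bias=+0
  edge (0, 16)→(16, 2): d=(16,-14) top-left  bias=+0
  edge (16, 2)→(16, 18): d=(0,16) right/bottom  bias=-1
    (7,1)@(15, 3): e=[238,2,16] → #
    (8,1)@(17, 3): e=[242,30,-16] → ·
    (6,2)@(13, 5): e=[202,6,48] → #
    (8,2)@(17, 5): e=[210,62,-16] → ·
    (5,3)@(11, 7): e=[166,10,80] → #
    (8,3)@(17, 7): e=[178,94,-16] → ·
    (4,4)@(9, 9): e=[130,14,112] → #
    (8,4)@(17, 9): e=[146,126,-16] → ·
    (3,5)@(7, 11): e=[94,18,144] → #
    (8,5)@(17, 11): e=[114,158,-16] → ·
    (2,6)@(5, 13): e=[58,22,176] → #
    (8,6)@(17, 13): e=[82,190,-16] → ·
  covered (32 px):
    · · · · · · · · · · ·
    · · · · · · · # · · ·
    · · · · · · # # · · ·
    · · · · · # # # · · ·
    · · · · # # # # · · ·
    · · · # # # # # · · ·
    · · # # # # # # · · ·
    · # # # # # # # · · ·
    · · · · # # # # · · ·
    · · · · · · · · · · ·
    · · · · · · · · · · ·
T2:
  2·area = 26  (B↔C swapped to make it positive)
  edge (11, 5)→(19, 11): d=(8,6) right/bottom  bias=-1
  edge (19, 11)→(0, 0): d=(-19,-11) top-left  bias=+0
  edge (0, 0)→(11, 5): d=(11,5) right/bottom  bias=-1
    (4,2)@(9, 5): e=[12,4,10] → #
    (5,2)@(11, 5): e=[0,26,0] → ·  [on edge]
    (4,3)@(9, 7): e=[28,-34,32] → ·
    (6,3)@(13, 7): e=[4,10,12] → #
    (7,3)@(15, 7): e=[-8,32,2] → ·
    (6,4)@(13, 9): e=[20,-28,34] → ·
    (9,5)@(19, 11): e=[0,0,26] → ·  [on edge]
  covered (2 px):
    · · · · · · · · · · ·
    · · · · · · · · · · ·
    · · · · # · · · · · ·
    · · · · · · # · · · ·
    · · · · · · · · · · ·
    · · · · · · · · · · ·
    · · · · · · · · · · ·
    · · · · · · · · · · ·
    · · · · · · · · · · ·
    · · · · · · · · · · ·
    · · · · · · · · · · ·
T3:
  2·area = 51  (B↔C swapped to make it positive)
  edge (6, 22)→(5, 16): d=(-1,-6) top-left  bias=+0
  edge (5, 16)→(12, 7): d=(7,-9) top-left  bias=+0
  edge (12, 7)→(6, 22): d=(-6,15) right/bottom  bias=-1
    (5,4)@(11, 9): e=[43,5,3] → #
    (6,4)@(13, 9): e=[55,23,-27] → ·
    (4,5)@(9, 11): e=[29,1,21] → #
    (5,5)@(11, 11): e=[41,19,-9] → ·
    (4,6)@(9, 13): e=[27,15,9] → #
    (5,6)@(11, 13): e=[39,33,-21] → ·
    (3,7)@(7, 15): e=[13,11,27] → #
    (4,7)@(9, 15): e=[25,29,-3] → ·
    (3,8)@(7, 17): e=[11,25,15] → #
    (4,8)@(9, 17): e=[23,43,-15] → ·
    (3,9)@(7, 19): e=[9,39,3] → #
    (4,9)@(9, 19): e=[21,57,-27] → ·
  covered (6 px):
    · · · · · · · · · · ·
    · · · · · · · · · · ·
    · · · · · · · · · · ·
    · · · · · · · · · · ·
    · · · · · # · · · · ·
    · · · · # · · · · · ·
    · · · · # · · · · · ·
    · · · # · · · · · · ·
    · · · # · · · · · · ·
    · · · # · · · · · · ·
    · · · · · · · · · · ·

Z-buffer (winner per pixel, '.' = empty):
  . . . . . . . . . . 0
  . . . . . . . 1 . 0 .
  . . . . 2 . 1 1 0 0 .
  . . . . . 1 1 1 0 . .
  . . . . 1 1 1 1 . . .
  . . . 1 1 1 1 1 . . .
  . . 1 1 1 1 1 1 . . .
  . 1 1 1 1 1 1 1 . . .
  . . 0 3 1 1 1 1 . . .
  . . . 3 . . . . . . .
  . . . . . . . . . . .

Final: 1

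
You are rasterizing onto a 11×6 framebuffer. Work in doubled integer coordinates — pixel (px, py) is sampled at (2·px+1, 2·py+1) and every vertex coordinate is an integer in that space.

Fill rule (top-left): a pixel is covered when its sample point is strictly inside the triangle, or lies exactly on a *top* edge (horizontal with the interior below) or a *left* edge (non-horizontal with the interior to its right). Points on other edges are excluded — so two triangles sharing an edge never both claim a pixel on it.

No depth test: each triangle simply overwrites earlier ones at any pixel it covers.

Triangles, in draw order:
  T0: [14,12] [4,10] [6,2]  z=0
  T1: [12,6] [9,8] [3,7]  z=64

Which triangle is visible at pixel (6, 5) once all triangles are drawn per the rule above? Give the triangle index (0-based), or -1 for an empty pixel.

T0:
  2·area = 84
  edge (14, 12)→(4, 10): d=(-10,-2) top-left  bias=+0
  edge (4, 10)→(6, 2): d=(2,-8) top-left  bias=+0
  edge (6, 2)→(14, 12): d=(8,10) right/bottom  bias=-1
    (3,2)@(7, 5): e=[56,14,14] → █
    (4,2)@(9, 5): e=[60,30,-6] → ·
    (2,3)@(5, 7): e=[32,2,50] → █
    (4,3)@(9, 7): e=[40,34,10] → █
    (5,3)@(11, 7): e=[44,50,-10] → ·
    (2,4)@(5, 9): e=[12,6,66] → █
    (5,4)@(11, 9): e=[24,54,6] → █
    (6,4)@(13, 9): e=[28,70,-14] → ·
    (2,5)@(5, 11): e=[-8,10,82] → ·
    (3,5)@(7, 11): e=[-4,26,62] → ·
    (4,5)@(9, 11): e=[0,42,42] → █  [on edge]
    (6,5)@(13, 11): e=[8,74,2] → █
  covered (11 px):
    · · · · · · · · · · ·
    · · · · · · · · · · ·
    · · · █ · · · · · · ·
    · · █ █ █ · · · · · ·
    · · █ █ █ █ · · · · ·
    · · · · █ █ █ · · · ·
T1:
  2·area = 15
  edge (12, 6)→(9, 8): d=(-3,2) right/bottom  bias=-1
  edge (9, 8)→(3, 7): d=(-6,-1) top-left  bias=+0
  edge (3, 7)→(12, 6): d=(9,-1) top-left  bias=+0
    (10,2)@(21, 5): e=[-15,30,0] → ·  [on edge]
    (1,3)@(3, 7): e=[15,0,0] → █  [on edge]
    (2,3)@(5, 7): e=[11,2,2] → █
    (3,3)@(7, 7): e=[7,4,4] → █
    (4,3)@(9, 7): e=[3,6,6] → █
    (5,3)@(11, 7): e=[-1,8,8] → ·
    (1,4)@(3, 9): e=[9,-12,18] → ·
    (2,4)@(5, 9): e=[5,-10,20] → ·
    (3,4)@(7, 9): e=[1,-8,22] → ·
    (4,4)@(9, 9): e=[-3,-6,24] → ·
    (7,4)@(15, 9): e=[-15,0,30] → ·  [on edge]
  covered (4 px):
    · · · · · · · · · · ·
    · · · · · · · · · · ·
    · · · · · · · · · · ·
    · █ █ █ █ · · · · · ·
    · · · · · · · · · · ·
    · · · · · · · · · · ·

Z-buffer (winner per pixel, '.' = empty):
  . . . . . . . . . . .
  . . . . . . . . . . .
  . . . 0 . . . . . . .
  . 1 1 1 1 . . . . . .
  . . 0 0 0 0 . . . . .
  . . . . 0 0 0 . . . .

Answer: 0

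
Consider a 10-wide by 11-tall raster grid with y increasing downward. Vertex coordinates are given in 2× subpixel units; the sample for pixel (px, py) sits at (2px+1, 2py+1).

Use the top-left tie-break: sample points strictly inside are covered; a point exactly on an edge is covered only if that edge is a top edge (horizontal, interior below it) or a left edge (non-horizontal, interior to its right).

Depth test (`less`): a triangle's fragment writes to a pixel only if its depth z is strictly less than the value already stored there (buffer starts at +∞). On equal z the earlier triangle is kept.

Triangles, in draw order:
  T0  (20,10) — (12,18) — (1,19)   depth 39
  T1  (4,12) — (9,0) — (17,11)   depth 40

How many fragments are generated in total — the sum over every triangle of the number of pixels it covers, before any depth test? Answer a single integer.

T0:
  2·area = 80
  edge (20, 10)→(12, 18): d=(-8,8) right/bottom  bias=-1
  edge (12, 18)→(1, 19): d=(-11,1) right/bottom  bias=-1
  edge (1, 19)→(20, 10): d=(19,-9) top-left  bias=+0
    (9,5)@(19, 11): e=[0,70,10] → .  [on edge]
    (7,6)@(15, 13): e=[16,52,12] → X
    (8,6)@(17, 13): e=[0,50,30] → .  [on edge]
    (5,7)@(11, 15): e=[32,34,14] → X
    (6,7)@(13, 15): e=[16,32,32] → X
    (7,7)@(15, 15): e=[0,30,50] → .  [on edge]
    (3,8)@(7, 17): e=[48,16,16] → X
    (4,8)@(9, 17): e=[32,14,34] → X
    (6,8)@(13, 17): e=[0,10,70] → .  [on edge]
    (0,9)@(1, 19): e=[80,0,0] → .  [on edge]
    (3,9)@(7, 19): e=[32,-6,54] → .
    (4,9)@(9, 19): e=[16,-8,72] → .
    (5,9)@(11, 19): e=[0,-10,90] → .  [on edge]
    (4,10)@(9, 21): e=[0,-30,110] → .  [on edge]
  covered (6 px):
    . . . . . . . . . .
    . . . . . . . . . .
    . . . . . . . . . .
    . . . . . . . . . .
    . . . . . . . . . .
    . . . . . . . . . .
    . . . . . . . X . .
    . . . . . X X . . .
    . . . X X X . . . .
    . . . . . . . . . .
    . . . . . . . . . .
T1:
  2·area = 151
  edge (4, 12)→(9, 0): d=(5,-12) top-left  bias=+0
  edge (9, 0)→(17, 11): d=(8,11) right/bottom  bias=-1
  edge (17, 11)→(4, 12): d=(-13,1) right/bottom  bias=-1
    (4,0)@(9, 1): e=[5,8,138] → X
    (5,0)@(11, 1): e=[29,-14,136] → .
    (4,1)@(9, 3): e=[15,24,112] → X
    (5,1)@(11, 3): e=[39,2,110] → X
    (6,1)@(13, 3): e=[63,-20,108] → .
    (3,2)@(7, 5): e=[1,62,88] → X
    (6,2)@(13, 5): e=[73,-4,82] → .
    (3,3)@(7, 7): e=[11,78,62] → X
    (6,3)@(13, 7): e=[83,12,56] → X
    (7,3)@(15, 7): e=[107,-10,54] → .
    (3,4)@(7, 9): e=[21,94,36] → X
    (7,4)@(15, 9): e=[117,6,28] → X
    (8,5)@(17, 11): e=[151,0,0] → .  [on edge]
  covered (21 px):
    . . . . X . . . . .
    . . . . X X . . . .
    . . . X X X . . . .
    . . . X X X X . . .
    . . . X X X X X . .
    . . X X X X X X . .
    . . . . . . . . . .
    . . . . . . . . . .
    . . . . . . . . . .
    . . . . . . . . . .
    . . . . . . . . . .

Result: 27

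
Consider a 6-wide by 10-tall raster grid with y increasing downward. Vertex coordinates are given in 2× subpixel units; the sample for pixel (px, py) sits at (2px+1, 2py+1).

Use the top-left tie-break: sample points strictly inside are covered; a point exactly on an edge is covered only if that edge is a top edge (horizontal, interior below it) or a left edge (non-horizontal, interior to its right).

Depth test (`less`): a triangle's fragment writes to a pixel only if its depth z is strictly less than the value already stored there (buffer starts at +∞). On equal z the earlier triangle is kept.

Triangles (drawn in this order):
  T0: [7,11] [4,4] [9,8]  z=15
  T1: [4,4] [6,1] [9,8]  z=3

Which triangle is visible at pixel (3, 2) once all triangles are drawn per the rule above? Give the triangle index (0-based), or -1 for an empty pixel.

T0:
  2·area = 23
  edge (7, 11)→(4, 4): d=(-3,-7) top-left  bias=+0
  edge (4, 4)→(9, 8): d=(5,4) right/bottom  bias=-1
  edge (9, 8)→(7, 11): d=(-2,3) right/bottom  bias=-1
    (2,2)@(5, 5): e=[4,1,18] → █
    (3,2)@(7, 5): e=[18,-7,12] → ·
    (5,2)@(11, 5): e=[46,-23,0] → ·  [on edge]
    (2,3)@(5, 7): e=[-2,11,14] → ·
    (3,3)@(7, 7): e=[12,3,8] → █
    (4,3)@(9, 7): e=[26,-5,2] → ·
    (3,4)@(7, 9): e=[6,13,4] → █
    (4,4)@(9, 9): e=[20,5,-2] → ·
    (3,5)@(7, 11): e=[0,23,0] → ·  [on edge]
    (1,8)@(3, 17): e=[-46,69,0] → ·  [on edge]
  covered (3 px):
    · · · · · ·
    · · · · · ·
    · · █ · · ·
    · · · █ · ·
    · · · █ · ·
    · · · · · ·
    · · · · · ·
    · · · · · ·
    · · · · · ·
    · · · · · ·
T1:
  2·area = 23
  edge (4, 4)→(6, 1): d=(2,-3) top-left  bias=+0
  edge (6, 1)→(9, 8): d=(3,7) right/bottom  bias=-1
  edge (9, 8)→(4, 4): d=(-5,-4) top-left  bias=+0
    (2,1)@(5, 3): e=[1,13,9] → █
    (3,1)@(7, 3): e=[7,-1,17] → ·
    (2,2)@(5, 5): e=[5,19,-1] → ·
    (3,2)@(7, 5): e=[11,5,7] → █
    (4,2)@(9, 5): e=[17,-9,15] → ·
    (3,3)@(7, 7): e=[15,11,-3] → ·
  covered (2 px):
    · · · · · ·
    · · █ · · ·
    · · · █ · ·
    · · · · · ·
    · · · · · ·
    · · · · · ·
    · · · · · ·
    · · · · · ·
    · · · · · ·
    · · · · · ·

Z-buffer (winner per pixel, '.' = empty):
  . . . . . .
  . . 1 . . .
  . . 0 1 . .
  . . . 0 . .
  . . . 0 . .
  . . . . . .
  . . . . . .
  . . . . . .
  . . . . . .
  . . . . . .

Final: 1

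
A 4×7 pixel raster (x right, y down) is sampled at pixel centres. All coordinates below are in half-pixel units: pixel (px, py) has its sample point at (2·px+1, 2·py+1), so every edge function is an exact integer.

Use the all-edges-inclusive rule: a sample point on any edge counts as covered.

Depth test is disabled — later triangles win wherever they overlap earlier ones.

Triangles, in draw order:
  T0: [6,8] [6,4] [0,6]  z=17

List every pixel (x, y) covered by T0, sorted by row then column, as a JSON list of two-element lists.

T0:
  2·area = 24  (B↔C swapped to make it positive)
  edge (6, 8)→(0, 6): d=(-6,-2) inclusive
  edge (0, 6)→(6, 4): d=(6,-2) inclusive
  edge (6, 4)→(6, 8): d=(0,4) inclusive
    (1,2)@(3, 5): e=[12,0,12] → █  [on edge]
    (2,2)@(5, 5): e=[16,4,4] → █
    (3,2)@(7, 5): e=[20,8,-4] → ·
    (1,3)@(3, 7): e=[0,12,12] → █  [on edge]
    (3,3)@(7, 7): e=[8,20,-4] → ·
    (1,4)@(3, 9): e=[-12,24,12] → ·
    (2,4)@(5, 9): e=[-8,28,4] → ·
  covered (4 px):
    · · · ·
    · · · ·
    · █ █ ·
    · █ █ ·
    · · · ·
    · · · ·
    · · · ·

Final: [[1,2],[2,2],[1,3],[2,3]]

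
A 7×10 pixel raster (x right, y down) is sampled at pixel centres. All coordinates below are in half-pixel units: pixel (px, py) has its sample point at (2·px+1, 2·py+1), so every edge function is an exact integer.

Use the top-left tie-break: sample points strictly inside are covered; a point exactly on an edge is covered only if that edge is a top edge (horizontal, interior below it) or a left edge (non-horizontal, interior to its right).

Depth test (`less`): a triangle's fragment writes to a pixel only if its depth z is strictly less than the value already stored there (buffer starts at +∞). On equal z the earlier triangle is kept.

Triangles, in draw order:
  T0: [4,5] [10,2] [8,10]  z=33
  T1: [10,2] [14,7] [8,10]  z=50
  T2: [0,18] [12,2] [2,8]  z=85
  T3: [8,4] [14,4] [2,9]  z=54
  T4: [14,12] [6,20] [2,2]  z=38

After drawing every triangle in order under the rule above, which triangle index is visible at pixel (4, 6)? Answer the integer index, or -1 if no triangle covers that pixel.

T0:
  2·area = 42
  edge (4, 5)→(10, 2): d=(6,-3) top-left  bias=+0
  edge (10, 2)→(8, 10): d=(-2,8) right/bottom  bias=-1
  edge (8, 10)→(4, 5): d=(-4,-5) top-left  bias=+0
    (4,1)@(9, 3): e=[3,6,33] → X
    (5,1)@(11, 3): e=[9,-10,43] → .
    (2,2)@(5, 5): e=[3,34,5] → X
    (3,2)@(7, 5): e=[9,18,15] → X
    (5,2)@(11, 5): e=[21,-14,35] → .
    (2,3)@(5, 7): e=[15,30,-3] → .
    (3,3)@(7, 7): e=[21,14,7] → X
    (4,3)@(9, 7): e=[27,-2,17] → .
    (3,4)@(7, 9): e=[33,10,-1] → .
  covered (5 px):
    . . . . . . .
    . . . . X . .
    . . X X X . .
    . . . X . . .
    . . . . . . .
    . . . . . . .
    . . . . . . .
    . . . . . . .
    . . . . . . .
    . . . . . . .
T1:
  2·area = 42
  edge (10, 2)→(14, 7): d=(4,5) right/bottom  bias=-1
  edge (14, 7)→(8, 10): d=(-6,3) right/bottom  bias=-1
  edge (8, 10)→(10, 2): d=(2,-8) top-left  bias=+0
    (5,2)@(11, 5): e=[7,21,14] → X
    (6,2)@(13, 5): e=[-3,15,30] → .
    (4,3)@(9, 7): e=[25,15,2] → X
    (6,3)@(13, 7): e=[5,3,34] → X
    (4,4)@(9, 9): e=[33,3,6] → X
    (5,4)@(11, 9): e=[23,-3,22] → .
    (6,4)@(13, 9): e=[13,-9,38] → .
    (4,5)@(9, 11): e=[41,-9,10] → .
  covered (5 px):
    . . . . . . .
    . . . . . . .
    . . . . . X .
    . . . . X X X
    . . . . X . .
    . . . . . . .
    . . . . . . .
    . . . . . . .
    . . . . . . .
    . . . . . . .
T2:
  2·area = 88  (B↔C swapped to make it positive)
  edge (0, 18)→(2, 8): d=(2,-10) top-left  bias=+0
  edge (2, 8)→(12, 2): d=(10,-6) top-left  bias=+0
  edge (12, 2)→(0, 18): d=(-12,16) right/bottom  bias=-1
    (1,1)@(3, 3): e=[0,-44,132] → .  [on edge]
    (5,1)@(11, 3): e=[80,4,4] → X
    (6,1)@(13, 3): e=[100,16,-28] → .
    (3,2)@(7, 5): e=[44,0,44] → X  [on edge]
    (4,2)@(9, 5): e=[64,12,12] → X
    (5,2)@(11, 5): e=[84,24,-20] → .
    (2,3)@(5, 7): e=[28,8,52] → X
    (4,3)@(9, 7): e=[68,32,-12] → .
    (1,4)@(3, 9): e=[12,16,60] → X
    (3,4)@(7, 9): e=[52,40,-4] → .
    (1,5)@(3, 11): e=[16,36,36] → X
    (3,5)@(7, 11): e=[56,60,-28] → .
    (0,6)@(1, 13): e=[0,44,44] → X  [on edge]
  covered (12 px):
    . . . . . . .
    . . . . . X .
    . . . X X . .
    . . X X . . .
    . X X . . . .
    . X X . . . .
    X X . . . . .
    X . . . . . .
    . . . . . . .
    . . . . . . .
T3:
  2·area = 30
  edge (8, 4)→(14, 4): d=(6,0) top-left  bias=+0
  edge (14, 4)→(2, 9): d=(-12,5) right/bottom  bias=-1
  edge (2, 9)→(8, 4): d=(6,-5) top-left  bias=+0
    (3,2)@(7, 5): e=[6,23,1] → X
    (4,2)@(9, 5): e=[6,13,11] → X
    (5,2)@(11, 5): e=[6,3,21] → X
    (6,2)@(13, 5): e=[6,-7,31] → .
    (2,3)@(5, 7): e=[18,9,3] → X
    (3,3)@(7, 7): e=[18,-1,13] → .
    (4,3)@(9, 7): e=[18,-11,23] → .
    (5,3)@(11, 7): e=[18,-21,33] → .
    (2,4)@(5, 9): e=[30,-15,15] → .
  covered (4 px):
    . . . . . . .
    . . . . . . .
    . . . X X X .
    . . X . . . .
    . . . . . . .
    . . . . . . .
    . . . . . . .
    . . . . . . .
    . . . . . . .
    . . . . . . .
T4:
  2·area = 176
  edge (14, 12)→(6, 20): d=(-8,8) right/bottom  bias=-1
  edge (6, 20)→(2, 2): d=(-4,-18) top-left  bias=+0
  edge (2, 2)→(14, 12): d=(12,10) right/bottom  bias=-1
    (1,1)@(3, 3): e=[160,14,2] → X
    (2,1)@(5, 3): e=[144,50,-18] → .
    (1,2)@(3, 5): e=[144,6,26] → X
    (2,2)@(5, 5): e=[128,42,6] → X
    (3,2)@(7, 5): e=[112,78,-14] → .
    (1,3)@(3, 7): e=[128,-2,50] → .
    (2,3)@(5, 7): e=[112,34,30] → X
    (3,3)@(7, 7): e=[96,70,10] → X
    (4,3)@(9, 7): e=[80,106,-10] → .
    (2,4)@(5, 9): e=[96,26,54] → X
    (4,4)@(9, 9): e=[64,98,14] → X
    (5,4)@(11, 9): e=[48,134,-6] → .
    (6,6)@(13, 13): e=[0,154,22] → .  [on edge]
    (5,7)@(11, 15): e=[0,110,66] → .  [on edge]
    (4,8)@(9, 17): e=[0,66,110] → .  [on edge]
    (3,9)@(7, 19): e=[0,22,154] → .  [on edge]
  covered (20 px):
    . . . . . . .
    . X . . . . .
    . X X . . . .
    . . X X . . .
    . . X X X . .
    . . X X X X .
    . . X X X X .
    . . X X X . .
    . . . X . . .
    . . . . . . .

Z-buffer (winner per pixel, '.' = empty):
  . . . . . . .
  . 4 . . 0 2 .
  . 4 0 0 0 1 .
  . . 4 0 1 1 1
  . 2 4 4 4 . .
  . 2 4 4 4 4 .
  2 2 4 4 4 4 .
  2 . 4 4 4 . .
  . . . 4 . . .
  . . . . . . .

Final: 4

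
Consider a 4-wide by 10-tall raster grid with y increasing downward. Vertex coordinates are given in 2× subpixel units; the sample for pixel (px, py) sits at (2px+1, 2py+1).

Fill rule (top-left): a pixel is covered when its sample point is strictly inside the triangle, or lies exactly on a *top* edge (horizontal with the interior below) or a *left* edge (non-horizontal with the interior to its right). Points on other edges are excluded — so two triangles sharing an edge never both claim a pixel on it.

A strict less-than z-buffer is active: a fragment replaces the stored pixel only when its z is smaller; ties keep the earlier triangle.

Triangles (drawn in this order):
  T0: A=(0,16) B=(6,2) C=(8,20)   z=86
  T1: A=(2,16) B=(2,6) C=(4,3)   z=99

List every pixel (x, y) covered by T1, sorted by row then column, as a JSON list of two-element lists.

T0:
  2·area = 136
  edge (0, 16)→(6, 2): d=(6,-14) top-left  bias=+0
  edge (6, 2)→(8, 20): d=(2,18) right/bottom  bias=-1
  edge (8, 20)→(0, 16): d=(-8,-4) top-left  bias=+0
    (2,2)@(5, 5): e=[4,24,108] → █
    (3,2)@(7, 5): e=[32,-12,116] → ·
    (2,3)@(5, 7): e=[16,28,92] → █
    (3,3)@(7, 7): e=[44,-8,100] → ·
    (1,4)@(3, 9): e=[0,68,68] → █  [on edge]
    (3,4)@(7, 9): e=[56,-4,84] → ·
    (1,5)@(3, 11): e=[12,72,52] → █
    (3,5)@(7, 11): e=[68,0,68] → ·  [on edge]
    (1,6)@(3, 13): e=[24,76,36] → █
    (3,6)@(7, 13): e=[80,4,52] → █
    (0,7)@(1, 15): e=[8,116,12] → █
    (0,8)@(1, 17): e=[20,120,-4] → ·
  covered (17 px):
    · · · ·
    · · · ·
    · · █ ·
    · · █ ·
    · █ █ ·
    · █ █ ·
    · █ █ █
    █ █ █ █
    · █ █ █
    · · · █
T1:
  2·area = 20
  edge (2, 16)→(2, 6): d=(0,-10) top-left  bias=+0
  edge (2, 6)→(4, 3): d=(2,-3) top-left  bias=+0
  edge (4, 3)→(2, 16): d=(-2,13) right/bottom  bias=-1
    (1,2)@(3, 5): e=[10,1,9] → █
    (2,2)@(5, 5): e=[30,7,-17] → ·
    (1,3)@(3, 7): e=[10,5,5] → █
    (2,3)@(5, 7): e=[30,11,-21] → ·
    (1,4)@(3, 9): e=[10,9,1] → █
    (2,4)@(5, 9): e=[30,15,-25] → ·
    (1,5)@(3, 11): e=[10,13,-3] → ·
  covered (3 px):
    · · · ·
    · · · ·
    · █ · ·
    · █ · ·
    · █ · ·
    · · · ·
    · · · ·
    · · · ·
    · · · ·
    · · · ·

Result: [[1,2],[1,3],[1,4]]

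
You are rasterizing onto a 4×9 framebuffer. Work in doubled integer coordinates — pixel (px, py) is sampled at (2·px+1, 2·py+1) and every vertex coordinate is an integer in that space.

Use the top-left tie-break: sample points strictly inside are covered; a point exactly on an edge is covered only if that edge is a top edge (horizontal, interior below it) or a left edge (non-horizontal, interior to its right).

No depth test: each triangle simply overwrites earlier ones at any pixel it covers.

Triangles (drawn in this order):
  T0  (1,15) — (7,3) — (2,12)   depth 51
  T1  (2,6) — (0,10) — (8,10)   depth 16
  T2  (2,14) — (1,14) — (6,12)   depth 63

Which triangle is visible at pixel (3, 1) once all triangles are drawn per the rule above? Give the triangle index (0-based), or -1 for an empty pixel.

T0:
  2·area = 6  (B↔C swapped to make it positive)
  edge (1, 15)→(2, 12): d=(1,-3) top-left  bias=+0
  edge (2, 12)→(7, 3): d=(5,-9) top-left  bias=+0
  edge (7, 3)→(1, 15): d=(-6,12) right/bottom  bias=-1
    (2,1)@(5, 3): e=[0,-18,24] → ·  [on edge]
    (3,1)@(7, 3): e=[6,0,0] → ·  [on edge]
    (2,3)@(5, 7): e=[4,2,0] → ·  [on edge]
    (1,4)@(3, 9): e=[0,-6,12] → ·  [on edge]
    (1,5)@(3, 11): e=[2,4,0] → ·  [on edge]
    (0,7)@(1, 15): e=[0,6,0] → ·  [on edge]
  covered (0 px):
    · · · ·
    · · · ·
    · · · ·
    · · · ·
    · · · ·
    · · · ·
    · · · ·
    · · · ·
    · · · ·
T1:
  2·area = 32  (B↔C swapped to make it positive)
  edge (2, 6)→(8, 10): d=(6,4) right/bottom  bias=-1
  edge (8, 10)→(0, 10): d=(-8,0) right/bottom  bias=-1
  edge (0, 10)→(2, 6): d=(2,-4) top-left  bias=+0
    (1,3)@(3, 7): e=[2,24,6] → #
    (2,3)@(5, 7): e=[-6,24,14] → ·
    (0,4)@(1, 9): e=[22,8,2] → #
    (2,4)@(5, 9): e=[6,8,18] → #
    (3,4)@(7, 9): e=[-2,8,26] → ·
    (0,5)@(1, 11): e=[34,-8,6] → ·
    (1,5)@(3, 11): e=[26,-8,14] → ·
    (2,5)@(5, 11): e=[18,-8,22] → ·
  covered (4 px):
    · · · ·
    · · · ·
    · · · ·
    · # · ·
    # # # ·
    · · · ·
    · · · ·
    · · · ·
    · · · ·
T2:
  2·area = 2
  edge (2, 14)→(1, 14): d=(-1,0) right/bottom  bias=-1
  edge (1, 14)→(6, 12): d=(5,-2) top-left  bias=+0
  edge (6, 12)→(2, 14): d=(-4,2) right/bottom  bias=-1
  covered (0 px):
    · · · ·
    · · · ·
    · · · ·
    · · · ·
    · · · ·
    · · · ·
    · · · ·
    · · · ·
    · · · ·

Z-buffer (winner per pixel, '.' = empty):
  . . . .
  . . . .
  . . . .
  . 1 . .
  1 1 1 .
  . . . .
  . . . .
  . . . .
  . . . .

Result: -1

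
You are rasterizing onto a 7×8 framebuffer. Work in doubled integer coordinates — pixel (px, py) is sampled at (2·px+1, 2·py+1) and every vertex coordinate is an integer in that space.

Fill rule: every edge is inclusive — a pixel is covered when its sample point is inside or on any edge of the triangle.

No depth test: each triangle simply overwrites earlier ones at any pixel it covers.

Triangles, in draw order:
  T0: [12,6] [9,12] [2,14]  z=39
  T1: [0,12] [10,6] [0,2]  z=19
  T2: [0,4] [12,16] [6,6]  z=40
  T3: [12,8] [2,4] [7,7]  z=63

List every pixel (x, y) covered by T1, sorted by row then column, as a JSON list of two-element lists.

T0:
  2·area = 36
  edge (12, 6)→(9, 12): d=(-3,6) inclusive
  edge (9, 12)→(2, 14): d=(-7,2) inclusive
  edge (2, 14)→(12, 6): d=(10,-8) inclusive
    (5,3)@(11, 7): e=[3,31,2] → X
    (6,3)@(13, 7): e=[-9,27,18] → .
    (4,4)@(9, 9): e=[9,21,6] → X
    (5,4)@(11, 9): e=[-3,17,22] → .
    (3,5)@(7, 11): e=[15,11,10] → X
    (5,5)@(11, 11): e=[-9,3,42] → .
    (2,6)@(5, 13): e=[21,1,14] → X
    (3,6)@(7, 13): e=[9,-3,30] → .
    (4,6)@(9, 13): e=[-3,-7,46] → .
    (2,7)@(5, 15): e=[15,-13,34] → .
  covered (5 px):
    . . . . . . .
    . . . . . . .
    . . . . . . .
    . . . . . X .
    . . . . X . .
    . . . X X . .
    . . X . . . .
    . . . . . . .
T1:
  2·area = 100  (B↔C swapped to make it positive)
  edge (0, 12)→(0, 2): d=(0,-10) inclusive
  edge (0, 2)→(10, 6): d=(10,4) inclusive
  edge (10, 6)→(0, 12): d=(-10,6) inclusive
    (0,1)@(1, 3): e=[10,6,84] → X
    (1,1)@(3, 3): e=[30,-2,72] → .
    (0,2)@(1, 5): e=[10,26,64] → X
    (1,2)@(3, 5): e=[30,18,52] → X
    (2,2)@(5, 5): e=[50,10,40] → X
    (3,2)@(7, 5): e=[70,2,28] → X
    (4,2)@(9, 5): e=[90,-6,16] → .
    (0,3)@(1, 7): e=[10,46,44] → X
    (4,3)@(9, 7): e=[90,14,-4] → .
    (0,4)@(1, 9): e=[10,66,24] → X
    (2,4)@(5, 9): e=[50,50,0] → X  [on edge]
    (3,4)@(7, 9): e=[70,42,-12] → .
  covered (13 px):
    . . . . . . .
    X . . . . . .
    X X X X . . .
    X X X X . . .
    X X X . . . .
    X . . . . . .
    . . . . . . .
    . . . . . . .
T2:
  2·area = 48  (B↔C swapped to make it positive)
  edge (0, 4)→(6, 6): d=(6,2) inclusive
  edge (6, 6)→(12, 16): d=(6,10) inclusive
  edge (12, 16)→(0, 4): d=(-12,-12) inclusive
    (1,0)@(3, 1): e=[-24,0,72] → .  [on edge]
    (0,2)@(1, 5): e=[4,44,0] → X  [on edge]
    (1,2)@(3, 5): e=[0,24,24] → X  [on edge]
    (2,2)@(5, 5): e=[-4,4,48] → .
    (0,3)@(1, 7): e=[16,56,-24] → .
    (1,3)@(3, 7): e=[12,36,0] → X  [on edge]
    (2,3)@(5, 7): e=[8,16,24] → X
    (3,3)@(7, 7): e=[4,-4,48] → .
    (4,3)@(9, 7): e=[0,-24,72] → .  [on edge]
    (1,4)@(3, 9): e=[24,48,-24] → .
    (2,4)@(5, 9): e=[20,28,0] → X  [on edge]
    (3,4)@(7, 9): e=[16,8,24] → X
    (3,5)@(7, 11): e=[28,20,0] → X  [on edge]
    (4,5)@(9, 11): e=[24,0,24] → X  [on edge]
    (4,6)@(9, 13): e=[36,12,0] → X  [on edge]
    (5,7)@(11, 15): e=[44,4,0] → X  [on edge]
  covered (10 px):
    . . . . . . .
    . . . . . . .
    X X . . . . .
    . X X . . . .
    . . X X . . .
    . . . X X . .
    . . . . X . .
    . . . . . X .
T3:
  2·area = 10  (B↔C swapped to make it positive)
  edge (12, 8)→(7, 7): d=(-5,-1) inclusive
  edge (7, 7)→(2, 4): d=(-5,-3) inclusive
  edge (2, 4)→(12, 8): d=(10,4) inclusive
    (3,3)@(7, 7): e=[0,0,10] → X  [on edge]
    (4,3)@(9, 7): e=[2,6,2] → X
    (5,3)@(11, 7): e=[4,12,-6] → .
    (3,4)@(7, 9): e=[-10,-10,30] → .
    (4,4)@(9, 9): e=[-8,-4,22] → .
  covered (2 px):
    . . . . . . .
    . . . . . . .
    . . . . . . .
    . . . X X . .
    . . . . . . .
    . . . . . . .
    . . . . . . .
    . . . . . . .

Final: [[0,1],[0,2],[1,2],[2,2],[3,2],[0,3],[1,3],[2,3],[3,3],[0,4],[1,4],[2,4],[0,5]]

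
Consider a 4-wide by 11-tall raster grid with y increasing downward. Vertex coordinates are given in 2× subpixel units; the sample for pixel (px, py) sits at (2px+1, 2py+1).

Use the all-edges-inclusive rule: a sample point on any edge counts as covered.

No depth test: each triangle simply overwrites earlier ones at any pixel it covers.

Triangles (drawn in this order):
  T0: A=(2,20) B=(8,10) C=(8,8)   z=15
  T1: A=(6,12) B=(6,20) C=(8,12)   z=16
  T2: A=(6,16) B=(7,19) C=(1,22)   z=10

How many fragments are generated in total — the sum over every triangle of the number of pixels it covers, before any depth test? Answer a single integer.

T0:
  2·area = 12  (B↔C swapped to make it positive)
  edge (2, 20)→(8, 8): d=(6,-12) inclusive
  edge (8, 8)→(8, 10): d=(0,2) inclusive
  edge (8, 10)→(2, 20): d=(-6,10) inclusive
    (3,5)@(7, 11): e=[6,2,4] → X
    (3,6)@(7, 13): e=[18,2,-8] → .
    (2,7)@(5, 15): e=[6,6,0] → X  [on edge]
    (3,7)@(7, 15): e=[30,2,-20] → .
    (2,8)@(5, 17): e=[18,6,-12] → .
  covered (2 px):
    . . . .
    . . . .
    . . . .
    . . . .
    . . . .
    . . . X
    . . . .
    . . X .
    . . . .
    . . . .
    . . . .
T1:
  2·area = 16  (B↔C swapped to make it positive)
  edge (6, 12)→(8, 12): d=(2,0) inclusive
  edge (8, 12)→(6, 20): d=(-2,8) inclusive
  edge (6, 20)→(6, 12): d=(0,-8) inclusive
    (3,6)@(7, 13): e=[2,6,8] → X
    (3,7)@(7, 15): e=[6,2,8] → X
    (3,8)@(7, 17): e=[10,-2,8] → .
  covered (2 px):
    . . . .
    . . . .
    . . . .
    . . . .
    . . . .
    . . . .
    . . . X
    . . . X
    . . . .
    . . . .
    . . . .
T2:
  2·area = 21
  edge (6, 16)→(7, 19): d=(1,3) inclusive
  edge (7, 19)→(1, 22): d=(-6,3) inclusive
  edge (1, 22)→(6, 16): d=(5,-6) inclusive
    (0,0)@(1, 1): e=[0,126,-105] → .  [on edge]
    (1,3)@(3, 7): e=[0,84,-63] → .  [on edge]
    (2,6)@(5, 13): e=[0,42,-21] → .  [on edge]
    (2,9)@(5, 19): e=[6,6,9] → X
    (3,9)@(7, 19): e=[0,0,21] → X  [on edge]
    (1,10)@(3, 21): e=[14,0,7] → X  [on edge]
    (2,10)@(5, 21): e=[8,-6,19] → .
    (3,10)@(7, 21): e=[2,-12,31] → .
  covered (3 px):
    . . . .
    . . . .
    . . . .
    . . . .
    . . . .
    . . . .
    . . . .
    . . . .
    . . . .
    . . X X
    . X . .

Final: 7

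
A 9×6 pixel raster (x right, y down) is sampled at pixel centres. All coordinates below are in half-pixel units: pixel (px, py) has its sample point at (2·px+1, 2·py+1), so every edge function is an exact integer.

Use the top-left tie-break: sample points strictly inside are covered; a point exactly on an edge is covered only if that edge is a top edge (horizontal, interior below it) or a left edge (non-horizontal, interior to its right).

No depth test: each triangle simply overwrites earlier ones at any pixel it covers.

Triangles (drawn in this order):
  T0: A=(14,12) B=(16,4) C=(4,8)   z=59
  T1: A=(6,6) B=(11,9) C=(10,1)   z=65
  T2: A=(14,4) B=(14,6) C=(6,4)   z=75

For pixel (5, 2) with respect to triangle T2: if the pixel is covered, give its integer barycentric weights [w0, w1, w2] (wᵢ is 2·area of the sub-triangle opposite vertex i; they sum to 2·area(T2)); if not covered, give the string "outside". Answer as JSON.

T0:
  2·area = 88  (B↔C swapped to make it positive)
  edge (14, 12)→(4, 8): d=(-10,-4) top-left  bias=+0
  edge (4, 8)→(16, 4): d=(12,-4) top-left  bias=+0
  edge (16, 4)→(14, 12): d=(-2,8) right/bottom  bias=-1
    (6,2)@(13, 5): e=[66,0,22] → █  [on edge]
    (7,2)@(15, 5): e=[74,8,6] → █
    (8,2)@(17, 5): e=[82,16,-10] → ·
    (3,3)@(7, 7): e=[22,0,66] → █  [on edge]
    (4,3)@(9, 7): e=[30,8,50] → █
    (5,3)@(11, 7): e=[38,16,34] → █
    (8,3)@(17, 7): e=[62,40,-14] → ·
    (0,4)@(1, 9): e=[-22,0,110] → ·  [on edge]
    (3,4)@(7, 9): e=[2,24,62] → █
    (7,4)@(15, 9): e=[34,56,-2] → ·
    (3,5)@(7, 11): e=[-18,48,58] → ·
    (4,5)@(9, 11): e=[-10,56,42] → ·
  covered (12 px):
    · · · · · · · · ·
    · · · · · · · · ·
    · · · · · · █ █ ·
    · · · █ █ █ █ █ ·
    · · · █ █ █ █ · ·
    · · · · · · █ · ·
T1:
  2·area = 37  (B↔C swapped to make it positive)
  edge (6, 6)→(10, 1): d=(4,-5) top-left  bias=+0
  edge (10, 1)→(11, 9): d=(1,8) right/bottom  bias=-1
  edge (11, 9)→(6, 6): d=(-5,-3) top-left  bias=+0
    (0,1)@(1, 3): e=[-37,74,0] → ·  [on edge]
    (4,1)@(9, 3): e=[3,10,24] → █
    (5,1)@(11, 3): e=[13,-6,30] → ·
    (3,2)@(7, 5): e=[1,28,8] → █
    (5,2)@(11, 5): e=[21,-4,20] → ·
    (3,3)@(7, 7): e=[9,30,-2] → ·
    (4,3)@(9, 7): e=[19,14,4] → █
    (5,3)@(11, 7): e=[29,-2,10] → ·
    (4,4)@(9, 9): e=[27,16,-6] → ·
    (5,4)@(11, 9): e=[37,0,0] → ·  [on edge]
  covered (4 px):
    · · · · · · · · ·
    · · · · █ · · · ·
    · · · █ █ · · · ·
    · · · · █ · · · ·
    · · · · · · · · ·
    · · · · · · · · ·
T2:
  2·area = 16
  edge (14, 4)→(14, 6): d=(0,2) right/bottom  bias=-1
  edge (14, 6)→(6, 4): d=(-8,-2) top-left  bias=+0
  edge (6, 4)→(14, 4): d=(8,0) top-left  bias=+0
    (5,2)@(11, 5): e=[6,2,8] → █
    (6,2)@(13, 5): e=[2,6,8] → █
    (7,2)@(15, 5): e=[-2,10,8] → ·
    (5,3)@(11, 7): e=[6,-14,24] → ·
    (6,3)@(13, 7): e=[2,-10,24] → ·
  covered (2 px):
    · · · · · · · · ·
    · · · · · · · · ·
    · · · · · █ █ · ·
    · · · · · · · · ·
    · · · · · · · · ·
    · · · · · · · · ·

Final: [2,8,6]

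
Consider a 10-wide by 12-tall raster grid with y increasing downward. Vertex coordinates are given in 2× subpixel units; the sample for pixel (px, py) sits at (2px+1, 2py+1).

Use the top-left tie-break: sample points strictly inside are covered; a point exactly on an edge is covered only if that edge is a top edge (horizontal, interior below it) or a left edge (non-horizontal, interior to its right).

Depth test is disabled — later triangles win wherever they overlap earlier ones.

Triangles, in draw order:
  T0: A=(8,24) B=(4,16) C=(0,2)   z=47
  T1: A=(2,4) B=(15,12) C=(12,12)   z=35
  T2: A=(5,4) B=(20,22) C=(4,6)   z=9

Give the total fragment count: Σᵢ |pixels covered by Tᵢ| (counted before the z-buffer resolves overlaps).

T0:
  2·area = 24
  edge (8, 24)→(4, 16): d=(-4,-8) top-left  bias=+0
  edge (4, 16)→(0, 2): d=(-4,-14) top-left  bias=+0
  edge (0, 2)→(8, 24): d=(8,22) right/bottom  bias=-1
    (0,2)@(1, 5): e=[20,2,2] → █
    (1,2)@(3, 5): e=[36,30,-42] → ·
    (0,3)@(1, 7): e=[12,-6,18] → ·
    (1,5)@(3, 11): e=[12,6,6] → █
    (2,5)@(5, 11): e=[28,34,-38] → ·
    (1,6)@(3, 13): e=[4,-2,22] → ·
    (2,8)@(5, 17): e=[4,10,10] → █
    (3,8)@(7, 17): e=[20,38,-34] → ·
    (2,9)@(5, 19): e=[-4,2,26] → ·
  covered (3 px):
    · · · · · · · · · ·
    · · · · · · · · · ·
    █ · · · · · · · · ·
    · · · · · · · · · ·
    · · · · · · · · · ·
    · █ · · · · · · · ·
    · · · · · · · · · ·
    · · · · · · · · · ·
    · · █ · · · · · · ·
    · · · · · · · · · ·
    · · · · · · · · · ·
    · · · · · · · · · ·
T1:
  2·area = 24
  edge (2, 4)→(15, 12): d=(13,8) right/bottom  bias=-1
  edge (15, 12)→(12, 12): d=(-3,0) right/bottom  bias=-1
  edge (12, 12)→(2, 4): d=(-10,-8) top-left  bias=+0
    (4,4)@(9, 9): e=[9,9,6] → █
    (5,4)@(11, 9): e=[-7,9,22] → ·
    (4,5)@(9, 11): e=[35,3,-14] → ·
    (5,5)@(11, 11): e=[19,3,2] → █
    (6,5)@(13, 11): e=[3,3,18] → █
    (7,5)@(15, 11): e=[-13,3,34] → ·
    (5,6)@(11, 13): e=[45,-3,-18] → ·
    (6,6)@(13, 13): e=[29,-3,-2] → ·
  covered (3 px):
    · · · · · · · · · ·
    · · · · · · · · · ·
    · · · · · · · · · ·
    · · · · · · · · · ·
    · · · · █ · · · · ·
    · · · · · █ █ · · ·
    · · · · · · · · · ·
    · · · · · · · · · ·
    · · · · · · · · · ·
    · · · · · · · · · ·
    · · · · · · · · · ·
    · · · · · · · · · ·
T2:
  2·area = 48
  edge (5, 4)→(20, 22): d=(15,18) right/bottom  bias=-1
  edge (20, 22)→(4, 6): d=(-16,-16) top-left  bias=+0
  edge (4, 6)→(5, 4): d=(1,-2) top-left  bias=+0
    (0,1)@(1, 3): e=[57,0,-9] → ·  [on edge]
    (1,2)@(3, 5): e=[51,0,-3] → ·  [on edge]
    (2,2)@(5, 5): e=[15,32,1] → █
    (3,2)@(7, 5): e=[-21,64,5] → ·
    (2,3)@(5, 7): e=[45,0,3] → █  [on edge]
    (3,3)@(7, 7): e=[9,32,7] → █
    (4,3)@(9, 7): e=[-27,64,11] → ·
    (2,4)@(5, 9): e=[75,-32,5] → ·
    (3,4)@(7, 9): e=[39,0,9] → █  [on edge]
    (4,4)@(9, 9): e=[3,32,13] → █
    (5,4)@(11, 9): e=[-33,64,17] → ·
    (3,5)@(7, 11): e=[69,-32,11] → ·
    (4,5)@(9, 11): e=[33,0,15] → █  [on edge]
    (5,6)@(11, 13): e=[27,0,21] → █  [on edge]
    (6,7)@(13, 15): e=[21,0,27] → █  [on edge]
    (7,8)@(15, 17): e=[15,0,33] → █  [on edge]
    (8,9)@(17, 19): e=[9,0,39] → █  [on edge]
    (9,10)@(19, 21): e=[3,0,45] → █  [on edge]
  covered (11 px):
    · · · · · · · · · ·
    · · · · · · · · · ·
    · · █ · · · · · · ·
    · · █ █ · · · · · ·
    · · · █ █ · · · · ·
    · · · · █ · · · · ·
    · · · · · █ · · · ·
    · · · · · · █ · · ·
    · · · · · · · █ · ·
    · · · · · · · · █ ·
    · · · · · · · · · █
    · · · · · · · · · ·

Final: 17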